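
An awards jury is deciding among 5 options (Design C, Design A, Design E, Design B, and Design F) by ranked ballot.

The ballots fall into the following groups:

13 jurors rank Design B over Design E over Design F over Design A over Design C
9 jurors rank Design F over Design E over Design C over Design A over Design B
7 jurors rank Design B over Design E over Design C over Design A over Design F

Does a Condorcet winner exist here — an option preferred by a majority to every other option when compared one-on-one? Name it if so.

Head-to-head results (29 voters total):
Design C vs Design A: Design C wins 16–13.
Design C vs Design E: Design E wins 29–0.
Design C vs Design B: Design B wins 20–9.
Design C vs Design F: Design F wins 22–7.
Design A vs Design E: Design E wins 29–0.
Design A vs Design B: Design B wins 20–9.
Design A vs Design F: Design F wins 22–7.
Design E vs Design B: Design B wins 20–9.
Design E vs Design F: Design E wins 20–9.
Design B vs Design F: Design B wins 20–9.
Design B beats each rival — Design C (20–9), Design A (20–9), Design E (20–9), Design F (20–9) — so Design B is the Condorcet winner.

Design B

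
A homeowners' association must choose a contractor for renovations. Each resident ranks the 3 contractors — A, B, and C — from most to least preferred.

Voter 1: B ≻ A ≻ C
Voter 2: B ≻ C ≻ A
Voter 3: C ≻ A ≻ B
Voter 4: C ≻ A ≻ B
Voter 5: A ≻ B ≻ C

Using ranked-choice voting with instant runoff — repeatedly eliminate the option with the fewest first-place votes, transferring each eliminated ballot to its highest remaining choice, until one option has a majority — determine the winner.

Round 1: B 2, C 2, A 1. A has the fewest and is eliminated.
Round 2: B 3, C 2. B has a majority.

B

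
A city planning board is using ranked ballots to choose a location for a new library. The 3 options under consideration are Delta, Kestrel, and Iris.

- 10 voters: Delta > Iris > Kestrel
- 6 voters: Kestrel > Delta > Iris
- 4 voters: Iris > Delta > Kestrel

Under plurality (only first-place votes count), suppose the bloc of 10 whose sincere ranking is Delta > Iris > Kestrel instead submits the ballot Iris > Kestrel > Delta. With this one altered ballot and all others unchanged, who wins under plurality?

Iris

First-place totals with the altered ballot: Delta 0, Kestrel 6, Iris 14.
The switch changes the winner from Delta to Iris.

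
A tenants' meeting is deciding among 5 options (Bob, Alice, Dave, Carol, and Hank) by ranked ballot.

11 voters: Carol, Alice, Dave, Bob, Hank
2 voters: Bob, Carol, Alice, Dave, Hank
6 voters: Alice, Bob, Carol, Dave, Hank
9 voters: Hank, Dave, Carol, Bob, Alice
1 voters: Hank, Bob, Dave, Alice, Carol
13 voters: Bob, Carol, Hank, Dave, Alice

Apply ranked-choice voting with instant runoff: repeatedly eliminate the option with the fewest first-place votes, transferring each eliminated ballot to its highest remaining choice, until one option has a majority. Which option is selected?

Bob

Round 1: Bob 15, Carol 11, Hank 10, Alice 6, Dave 0. Dave has the fewest and is eliminated.
Round 2: Bob 15, Carol 11, Hank 10, Alice 6. Alice has the fewest and is eliminated.
Round 3: Bob 21, Carol 11, Hank 10. Hank has the fewest and is eliminated.
Round 4: Bob 22, Carol 20. Bob has a majority.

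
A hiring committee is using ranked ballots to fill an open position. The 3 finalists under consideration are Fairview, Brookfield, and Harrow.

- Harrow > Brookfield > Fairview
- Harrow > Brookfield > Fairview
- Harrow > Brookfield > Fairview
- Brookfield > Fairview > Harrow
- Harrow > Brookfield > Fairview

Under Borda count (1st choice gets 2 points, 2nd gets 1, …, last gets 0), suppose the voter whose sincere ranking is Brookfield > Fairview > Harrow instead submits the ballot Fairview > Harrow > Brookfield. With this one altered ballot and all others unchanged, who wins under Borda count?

Borda totals with the altered ballot: Fairview 2, Brookfield 4, Harrow 9.
The winner is unchanged: still Harrow.

Harrow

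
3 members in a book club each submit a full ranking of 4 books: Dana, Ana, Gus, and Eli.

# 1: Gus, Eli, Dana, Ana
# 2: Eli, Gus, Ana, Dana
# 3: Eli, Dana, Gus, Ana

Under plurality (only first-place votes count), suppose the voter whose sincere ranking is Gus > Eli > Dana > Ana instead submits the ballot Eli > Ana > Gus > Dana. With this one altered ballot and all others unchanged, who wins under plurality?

Eli

First-place totals with the altered ballot: Dana 0, Ana 0, Gus 0, Eli 3.
The winner is unchanged: still Eli.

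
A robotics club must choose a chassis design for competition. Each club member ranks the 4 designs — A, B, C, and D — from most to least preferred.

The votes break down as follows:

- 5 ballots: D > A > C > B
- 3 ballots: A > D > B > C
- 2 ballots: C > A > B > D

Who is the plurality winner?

First-place vote totals:
  A: 3
  B: 0
  C: 2
  D: 5
D has the most first-place votes.

D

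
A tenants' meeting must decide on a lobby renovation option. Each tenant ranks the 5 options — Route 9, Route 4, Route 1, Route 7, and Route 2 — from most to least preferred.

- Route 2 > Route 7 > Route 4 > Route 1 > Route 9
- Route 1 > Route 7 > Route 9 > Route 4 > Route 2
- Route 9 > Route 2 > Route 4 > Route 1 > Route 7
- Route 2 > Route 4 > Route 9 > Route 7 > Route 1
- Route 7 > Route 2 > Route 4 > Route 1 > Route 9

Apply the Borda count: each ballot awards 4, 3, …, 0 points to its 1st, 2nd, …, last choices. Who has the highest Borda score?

Route 2

Borda scores:
  Route 9: 0 + 2 + 4 + 2 + 0 = 8
  Route 4: 2 + 1 + 2 + 3 + 2 = 10
  Route 1: 1 + 4 + 1 + 0 + 1 = 7
  Route 7: 3 + 3 + 0 + 1 + 4 = 11
  Route 2: 4 + 0 + 3 + 4 + 3 = 14
Route 2 has the highest total.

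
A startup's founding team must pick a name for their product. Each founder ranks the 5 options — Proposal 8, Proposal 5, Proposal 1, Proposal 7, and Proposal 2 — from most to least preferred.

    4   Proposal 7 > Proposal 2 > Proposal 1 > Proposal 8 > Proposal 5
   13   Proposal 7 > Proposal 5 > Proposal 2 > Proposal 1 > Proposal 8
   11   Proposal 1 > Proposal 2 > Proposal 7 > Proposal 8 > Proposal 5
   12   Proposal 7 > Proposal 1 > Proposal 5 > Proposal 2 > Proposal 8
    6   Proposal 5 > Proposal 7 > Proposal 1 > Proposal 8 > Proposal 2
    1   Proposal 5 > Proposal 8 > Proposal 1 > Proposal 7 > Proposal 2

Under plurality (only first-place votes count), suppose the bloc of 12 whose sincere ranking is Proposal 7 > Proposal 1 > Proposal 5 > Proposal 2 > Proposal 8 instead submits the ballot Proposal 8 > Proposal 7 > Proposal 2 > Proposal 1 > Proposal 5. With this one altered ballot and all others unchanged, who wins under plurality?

Proposal 7

First-place totals with the altered ballot: Proposal 8 12, Proposal 5 7, Proposal 1 11, Proposal 7 17, Proposal 2 0.
The winner is unchanged: still Proposal 7.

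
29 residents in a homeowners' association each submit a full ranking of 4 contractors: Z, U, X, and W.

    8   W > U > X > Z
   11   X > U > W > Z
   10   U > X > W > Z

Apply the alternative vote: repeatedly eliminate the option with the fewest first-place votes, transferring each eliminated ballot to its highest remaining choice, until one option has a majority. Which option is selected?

Round 1: X 11, U 10, W 8, Z 0. Z has the fewest and is eliminated.
Round 2: X 11, U 10, W 8. W has the fewest and is eliminated.
Round 3: U 18, X 11. U has a majority.

U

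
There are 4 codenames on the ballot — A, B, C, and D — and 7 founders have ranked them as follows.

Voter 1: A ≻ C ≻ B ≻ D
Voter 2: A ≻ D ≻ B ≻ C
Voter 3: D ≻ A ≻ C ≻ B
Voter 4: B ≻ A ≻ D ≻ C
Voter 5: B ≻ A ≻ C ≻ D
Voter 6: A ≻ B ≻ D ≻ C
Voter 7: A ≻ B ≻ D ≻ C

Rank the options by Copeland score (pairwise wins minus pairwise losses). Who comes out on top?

Pairwise results:
  A vs B: A wins 5–2.
  A vs C: A wins 7–0.
  A vs D: A wins 6–1.
  B vs C: B wins 5–2.
  B vs D: B wins 5–2.
  C vs D: D wins 5–2.
Copeland scores (wins − losses):
  A: 3 − 0 = 3
  B: 2 − 1 = 1
  C: 0 − 3 = -3
  D: 1 − 2 = -1
A has the best Copeland score.

A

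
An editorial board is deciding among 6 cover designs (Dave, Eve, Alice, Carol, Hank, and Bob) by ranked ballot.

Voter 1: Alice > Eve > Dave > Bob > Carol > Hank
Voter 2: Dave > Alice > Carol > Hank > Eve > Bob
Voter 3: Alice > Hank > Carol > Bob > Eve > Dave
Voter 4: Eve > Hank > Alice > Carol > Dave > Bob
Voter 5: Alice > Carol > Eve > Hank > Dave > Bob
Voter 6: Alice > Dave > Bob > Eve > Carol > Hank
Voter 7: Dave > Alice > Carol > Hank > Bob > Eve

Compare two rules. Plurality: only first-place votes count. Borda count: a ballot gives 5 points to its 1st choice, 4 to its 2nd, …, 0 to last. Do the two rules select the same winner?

Plurality first-place counts: Dave 2, Eve 1, Alice 4, Carol 0, Hank 0, Bob 0 → Alice.
Borda totals: Dave 19, Eve 16, Alice 31, Carol 17, Hank 14, Bob 8 → Alice.
The two rules agree on Alice.

Yes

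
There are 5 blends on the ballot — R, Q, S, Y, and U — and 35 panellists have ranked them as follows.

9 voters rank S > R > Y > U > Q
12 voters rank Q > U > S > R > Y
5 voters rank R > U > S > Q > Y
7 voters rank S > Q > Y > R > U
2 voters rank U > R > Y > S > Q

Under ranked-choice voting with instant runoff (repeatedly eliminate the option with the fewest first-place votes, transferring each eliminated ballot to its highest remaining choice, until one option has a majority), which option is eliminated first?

Y

Round 1: S 16, Q 12, R 5, U 2, Y 0. Y has the fewest and is eliminated.
Round 2: S 16, Q 12, R 5, U 2. U has the fewest and is eliminated.
Round 3: S 16, Q 12, R 7. R has the fewest and is eliminated.
Round 4: S 23, Q 12. S has a majority.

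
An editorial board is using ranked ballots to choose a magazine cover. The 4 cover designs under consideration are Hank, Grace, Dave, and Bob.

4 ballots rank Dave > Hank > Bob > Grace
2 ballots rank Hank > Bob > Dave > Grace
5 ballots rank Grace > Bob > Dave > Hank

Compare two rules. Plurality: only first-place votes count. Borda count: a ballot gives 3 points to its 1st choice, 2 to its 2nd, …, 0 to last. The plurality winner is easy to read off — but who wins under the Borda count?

Plurality first-place counts: Hank 2, Grace 5, Dave 4, Bob 0 → Grace.
Borda totals: Hank 14, Grace 15, Dave 19, Bob 18 → Dave.

Dave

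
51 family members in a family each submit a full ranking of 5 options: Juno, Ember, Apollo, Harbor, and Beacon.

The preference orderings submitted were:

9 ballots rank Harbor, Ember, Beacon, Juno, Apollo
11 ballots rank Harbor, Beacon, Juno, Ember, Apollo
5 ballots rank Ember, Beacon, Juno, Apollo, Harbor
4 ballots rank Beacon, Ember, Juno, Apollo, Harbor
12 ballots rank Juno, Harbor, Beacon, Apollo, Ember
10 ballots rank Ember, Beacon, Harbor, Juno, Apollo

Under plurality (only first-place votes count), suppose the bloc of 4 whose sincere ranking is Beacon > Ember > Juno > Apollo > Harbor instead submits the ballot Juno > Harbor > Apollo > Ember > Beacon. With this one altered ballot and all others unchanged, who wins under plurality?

Harbor

First-place totals with the altered ballot: Juno 16, Ember 15, Apollo 0, Harbor 20, Beacon 0.
The winner is unchanged: still Harbor.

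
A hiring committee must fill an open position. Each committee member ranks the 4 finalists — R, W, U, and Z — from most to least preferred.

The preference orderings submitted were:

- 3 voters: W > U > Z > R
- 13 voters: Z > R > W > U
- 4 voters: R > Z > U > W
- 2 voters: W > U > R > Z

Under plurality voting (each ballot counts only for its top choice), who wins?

First-place vote totals:
  R: 4
  W: 5
  U: 0
  Z: 13
Z has the most first-place votes.

Z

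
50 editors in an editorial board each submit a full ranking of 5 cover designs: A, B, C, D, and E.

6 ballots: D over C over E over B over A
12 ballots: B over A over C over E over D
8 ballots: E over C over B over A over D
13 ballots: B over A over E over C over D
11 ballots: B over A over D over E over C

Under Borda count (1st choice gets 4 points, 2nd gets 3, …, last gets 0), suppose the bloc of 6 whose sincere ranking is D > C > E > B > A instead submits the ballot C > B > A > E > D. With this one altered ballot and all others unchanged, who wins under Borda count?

Borda totals with the altered ballot: A 128, B 178, C 85, D 22, E 87.
The winner is unchanged: still B.

B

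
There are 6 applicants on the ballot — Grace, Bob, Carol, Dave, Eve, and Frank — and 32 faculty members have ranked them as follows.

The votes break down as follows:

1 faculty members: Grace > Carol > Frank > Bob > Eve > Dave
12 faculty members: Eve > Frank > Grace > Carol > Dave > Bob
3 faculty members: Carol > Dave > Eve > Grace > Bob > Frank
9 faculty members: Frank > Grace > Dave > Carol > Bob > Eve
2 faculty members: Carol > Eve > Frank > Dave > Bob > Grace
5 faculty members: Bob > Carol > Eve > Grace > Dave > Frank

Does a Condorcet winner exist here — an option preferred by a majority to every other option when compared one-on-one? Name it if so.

Head-to-head results (32 voters total):
Grace vs Bob: Grace wins 25–7.
Grace vs Carol: Grace wins 22–10.
Grace vs Dave: Grace wins 27–5.
Grace vs Eve: Eve wins 22–10.
Grace vs Frank: Frank wins 23–9.
Bob vs Carol: Carol wins 27–5.
Bob vs Dave: Dave wins 26–6.
Bob vs Eve: Eve wins 17–15.
Bob vs Frank: Frank wins 24–8.
Carol vs Dave: Carol wins 23–9.
Carol vs Eve: Carol wins 20–12.
Carol vs Frank: Frank wins 21–11.
Dave vs Eve: Eve wins 20–12.
Dave vs Frank: Frank wins 24–8.
Eve vs Frank: Eve wins 22–10.
No candidate beats all others: Grace beats Carol beats Eve beats Grace, a majority cycle.

There is no Condorcet winner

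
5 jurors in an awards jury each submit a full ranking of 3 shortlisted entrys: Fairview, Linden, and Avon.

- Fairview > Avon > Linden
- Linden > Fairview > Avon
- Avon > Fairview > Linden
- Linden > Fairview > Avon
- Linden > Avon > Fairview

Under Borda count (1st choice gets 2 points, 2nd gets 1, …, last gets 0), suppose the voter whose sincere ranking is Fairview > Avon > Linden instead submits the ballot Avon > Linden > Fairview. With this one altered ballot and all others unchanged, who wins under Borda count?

Linden

Borda totals with the altered ballot: Fairview 3, Linden 7, Avon 5.
The winner is unchanged: still Linden.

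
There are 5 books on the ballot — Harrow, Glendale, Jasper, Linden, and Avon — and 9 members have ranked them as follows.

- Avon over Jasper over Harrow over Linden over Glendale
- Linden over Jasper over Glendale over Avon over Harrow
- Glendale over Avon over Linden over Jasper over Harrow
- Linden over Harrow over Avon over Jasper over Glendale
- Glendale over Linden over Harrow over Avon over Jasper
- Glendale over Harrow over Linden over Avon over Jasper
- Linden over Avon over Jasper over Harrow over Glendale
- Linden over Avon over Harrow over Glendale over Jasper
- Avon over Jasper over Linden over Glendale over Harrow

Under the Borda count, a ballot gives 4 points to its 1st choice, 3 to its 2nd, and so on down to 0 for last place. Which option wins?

Borda scores:
  Harrow: 2 + 0 + 0 + 3 + 2 + 3 + 1 + 2 + 0 = 13
  Glendale: 0 + 2 + 4 + 0 + 4 + 4 + 0 + 1 + 1 = 16
  Jasper: 3 + 3 + 1 + 1 + 0 + 0 + 2 + 0 + 3 = 13
  Linden: 1 + 4 + 2 + 4 + 3 + 2 + 4 + 4 + 2 = 26
  Avon: 4 + 1 + 3 + 2 + 1 + 1 + 3 + 3 + 4 = 22
Linden has the highest total.

Linden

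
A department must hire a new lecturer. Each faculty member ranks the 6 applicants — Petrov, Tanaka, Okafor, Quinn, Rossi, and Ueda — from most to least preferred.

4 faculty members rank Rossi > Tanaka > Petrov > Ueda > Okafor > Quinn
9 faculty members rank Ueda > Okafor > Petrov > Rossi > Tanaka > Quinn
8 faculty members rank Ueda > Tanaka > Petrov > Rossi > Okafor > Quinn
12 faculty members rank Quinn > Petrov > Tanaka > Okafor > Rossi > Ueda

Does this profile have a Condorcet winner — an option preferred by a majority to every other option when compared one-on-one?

Yes

Head-to-head results (33 voters total):
Petrov vs Tanaka: Petrov wins 21–12.
Petrov vs Okafor: Petrov wins 24–9.
Petrov vs Quinn: Petrov wins 21–12.
Petrov vs Rossi: Petrov wins 29–4.
Petrov vs Ueda: Ueda wins 17–16.
Tanaka vs Okafor: Tanaka wins 24–9.
Tanaka vs Quinn: Tanaka wins 21–12.
Tanaka vs Rossi: Tanaka wins 20–13.
Tanaka vs Ueda: Ueda wins 17–16.
Okafor vs Quinn: Okafor wins 21–12.
Okafor vs Rossi: Okafor wins 21–12.
Okafor vs Ueda: Ueda wins 21–12.
Quinn vs Rossi: Rossi wins 21–12.
Quinn vs Ueda: Ueda wins 21–12.
Rossi vs Ueda: Ueda wins 17–16.
Ueda beats each rival — Petrov (17–16), Tanaka (17–16), Okafor (21–12), Quinn (21–12), Rossi (17–16) — so Ueda is the Condorcet winner.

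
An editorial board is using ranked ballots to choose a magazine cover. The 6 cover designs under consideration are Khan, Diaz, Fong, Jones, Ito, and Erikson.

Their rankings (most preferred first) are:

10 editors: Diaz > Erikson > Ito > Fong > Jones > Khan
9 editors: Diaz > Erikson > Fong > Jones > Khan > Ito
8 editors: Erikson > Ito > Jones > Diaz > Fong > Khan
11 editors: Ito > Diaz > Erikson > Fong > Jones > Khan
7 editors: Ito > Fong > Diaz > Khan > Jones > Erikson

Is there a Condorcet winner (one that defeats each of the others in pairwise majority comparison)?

Head-to-head results (45 voters total):
Khan vs Diaz: Diaz wins 45–0.
Khan vs Fong: Fong wins 45–0.
Khan vs Jones: Jones wins 38–7.
Khan vs Ito: Ito wins 36–9.
Khan vs Erikson: Erikson wins 38–7.
Diaz vs Fong: Diaz wins 38–7.
Diaz vs Jones: Diaz wins 37–8.
Diaz vs Ito: Ito wins 26–19.
Diaz vs Erikson: Diaz wins 37–8.
Fong vs Jones: Fong wins 37–8.
Fong vs Ito: Ito wins 36–9.
Fong vs Erikson: Erikson wins 38–7.
Jones vs Ito: Ito wins 36–9.
Jones vs Erikson: Erikson wins 38–7.
Ito vs Erikson: Erikson wins 27–18.
No candidate beats all others: Diaz beats Erikson beats Ito beats Diaz, a majority cycle.

No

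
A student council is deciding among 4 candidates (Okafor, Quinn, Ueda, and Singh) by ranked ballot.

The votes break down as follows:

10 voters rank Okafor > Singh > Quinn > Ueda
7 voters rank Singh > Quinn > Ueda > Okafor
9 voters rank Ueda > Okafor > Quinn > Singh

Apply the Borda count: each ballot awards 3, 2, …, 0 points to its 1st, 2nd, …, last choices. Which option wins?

Okafor

Borda scores:
  Okafor: 10·3 + 7·0 + 9·2 = 48
  Quinn: 10·1 + 7·2 + 9·1 = 33
  Ueda: 10·0 + 7·1 + 9·3 = 34
  Singh: 10·2 + 7·3 + 9·0 = 41
Okafor has the highest total.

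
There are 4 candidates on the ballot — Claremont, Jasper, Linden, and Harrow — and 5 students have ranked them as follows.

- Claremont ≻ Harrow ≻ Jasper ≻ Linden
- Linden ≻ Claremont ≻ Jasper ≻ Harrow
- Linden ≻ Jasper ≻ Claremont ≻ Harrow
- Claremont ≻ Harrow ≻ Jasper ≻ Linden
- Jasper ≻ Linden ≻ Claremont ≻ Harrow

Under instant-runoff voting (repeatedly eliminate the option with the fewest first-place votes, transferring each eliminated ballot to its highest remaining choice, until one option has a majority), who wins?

Linden

Round 1: Claremont 2, Linden 2, Jasper 1, Harrow 0. Harrow has the fewest and is eliminated.
Round 2: Claremont 2, Linden 2, Jasper 1. Jasper has the fewest and is eliminated.
Round 3: Linden 3, Claremont 2. Linden has a majority.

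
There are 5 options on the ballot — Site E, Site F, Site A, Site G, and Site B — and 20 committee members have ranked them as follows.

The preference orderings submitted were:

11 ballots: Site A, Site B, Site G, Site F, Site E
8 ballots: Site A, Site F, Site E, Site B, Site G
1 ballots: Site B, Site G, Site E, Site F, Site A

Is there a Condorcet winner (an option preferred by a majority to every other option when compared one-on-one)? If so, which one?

Site A

Head-to-head results (20 voters total):
Site E vs Site F: Site F wins 19–1.
Site E vs Site A: Site A wins 19–1.
Site E vs Site G: Site G wins 12–8.
Site E vs Site B: Site B wins 12–8.
Site F vs Site A: Site A wins 19–1.
Site F vs Site G: Site G wins 12–8.
Site F vs Site B: Site B wins 12–8.
Site A vs Site G: Site A wins 19–1.
Site A vs Site B: Site A wins 19–1.
Site G vs Site B: Site B wins 20–0.
Site A beats each rival — Site E (19–1), Site F (19–1), Site G (19–1), Site B (19–1) — so Site A is the Condorcet winner.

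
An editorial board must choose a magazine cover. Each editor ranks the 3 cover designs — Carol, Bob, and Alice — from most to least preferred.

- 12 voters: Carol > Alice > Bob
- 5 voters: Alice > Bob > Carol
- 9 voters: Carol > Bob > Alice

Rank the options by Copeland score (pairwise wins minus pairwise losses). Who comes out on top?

Carol

Pairwise results:
  Carol vs Bob: Carol wins 21–5.
  Carol vs Alice: Carol wins 21–5.
  Bob vs Alice: Alice wins 17–9.
Copeland scores (wins − losses):
  Carol: 2 − 0 = 2
  Bob: 0 − 2 = -2
  Alice: 1 − 1 = 0
Carol has the best Copeland score.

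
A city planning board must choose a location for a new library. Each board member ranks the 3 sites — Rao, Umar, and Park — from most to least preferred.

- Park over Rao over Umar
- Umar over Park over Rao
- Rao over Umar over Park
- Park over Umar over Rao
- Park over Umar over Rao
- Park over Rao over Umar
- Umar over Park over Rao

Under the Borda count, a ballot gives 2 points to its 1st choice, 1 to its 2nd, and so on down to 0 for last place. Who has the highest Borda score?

Park

Borda scores:
  Rao: 1 + 0 + 2 + 0 + 0 + 1 + 0 = 4
  Umar: 0 + 2 + 1 + 1 + 1 + 0 + 2 = 7
  Park: 2 + 1 + 0 + 2 + 2 + 2 + 1 = 10
Park has the highest total.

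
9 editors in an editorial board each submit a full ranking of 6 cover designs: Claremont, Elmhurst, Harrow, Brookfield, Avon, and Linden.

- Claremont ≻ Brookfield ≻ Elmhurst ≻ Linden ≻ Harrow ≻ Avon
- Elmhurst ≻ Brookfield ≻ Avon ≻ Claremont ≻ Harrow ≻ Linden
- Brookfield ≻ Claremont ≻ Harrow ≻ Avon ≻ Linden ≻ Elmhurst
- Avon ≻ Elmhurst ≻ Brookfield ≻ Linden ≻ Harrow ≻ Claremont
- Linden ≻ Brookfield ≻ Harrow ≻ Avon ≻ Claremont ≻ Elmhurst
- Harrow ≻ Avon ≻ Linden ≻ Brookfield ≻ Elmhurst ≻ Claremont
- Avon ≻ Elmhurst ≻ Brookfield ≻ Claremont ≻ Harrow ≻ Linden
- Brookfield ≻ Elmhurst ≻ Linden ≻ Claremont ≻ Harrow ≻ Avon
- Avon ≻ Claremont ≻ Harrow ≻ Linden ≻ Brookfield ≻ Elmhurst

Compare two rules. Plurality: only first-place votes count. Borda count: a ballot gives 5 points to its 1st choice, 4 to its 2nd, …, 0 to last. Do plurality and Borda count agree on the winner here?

No

Plurality first-place counts: Claremont 1, Elmhurst 1, Harrow 1, Brookfield 2, Avon 3, Linden 1 → Avon.
Borda totals: Claremont 20, Elmhurst 21, Harrow 19, Brookfield 31, Avon 26, Linden 18 → Brookfield.
The two rules disagree: plurality picks Avon, Borda picks Brookfield.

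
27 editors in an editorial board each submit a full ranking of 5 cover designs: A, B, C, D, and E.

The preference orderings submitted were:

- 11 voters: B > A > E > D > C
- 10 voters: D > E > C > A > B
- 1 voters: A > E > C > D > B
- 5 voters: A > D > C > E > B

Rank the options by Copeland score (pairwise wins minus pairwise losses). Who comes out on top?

Pairwise results:
  A vs B: A wins 16–11.
  A vs C: A wins 17–10.
  A vs D: A wins 17–10.
  A vs E: A wins 17–10.
  B vs C: C wins 16–11.
  B vs D: D wins 16–11.
  B vs E: E wins 16–11.
  C vs D: D wins 26–1.
  C vs E: E wins 22–5.
  D vs E: D wins 15–12.
Copeland scores (wins − losses):
  A: 4 − 0 = 4
  B: 0 − 4 = -4
  C: 1 − 3 = -2
  D: 3 − 1 = 2
  E: 2 − 2 = 0
A has the best Copeland score.

A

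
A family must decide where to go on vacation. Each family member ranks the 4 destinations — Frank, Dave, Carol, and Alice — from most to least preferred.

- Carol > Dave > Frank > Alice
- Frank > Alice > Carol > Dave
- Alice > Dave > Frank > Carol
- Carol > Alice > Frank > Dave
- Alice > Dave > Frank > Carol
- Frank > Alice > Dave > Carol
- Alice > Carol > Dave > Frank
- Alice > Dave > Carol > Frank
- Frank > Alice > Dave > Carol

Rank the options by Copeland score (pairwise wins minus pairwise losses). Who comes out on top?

Pairwise results:
  Frank vs Dave: Dave wins 5–4.
  Frank vs Carol: Frank wins 5–4.
  Frank vs Alice: Alice wins 5–4.
  Dave vs Carol: Dave wins 5–4.
  Dave vs Alice: Alice wins 8–1.
  Carol vs Alice: Alice wins 7–2.
Copeland scores (wins − losses):
  Frank: 1 − 2 = -1
  Dave: 2 − 1 = 1
  Carol: 0 − 3 = -3
  Alice: 3 − 0 = 3
Alice has the best Copeland score.

Alice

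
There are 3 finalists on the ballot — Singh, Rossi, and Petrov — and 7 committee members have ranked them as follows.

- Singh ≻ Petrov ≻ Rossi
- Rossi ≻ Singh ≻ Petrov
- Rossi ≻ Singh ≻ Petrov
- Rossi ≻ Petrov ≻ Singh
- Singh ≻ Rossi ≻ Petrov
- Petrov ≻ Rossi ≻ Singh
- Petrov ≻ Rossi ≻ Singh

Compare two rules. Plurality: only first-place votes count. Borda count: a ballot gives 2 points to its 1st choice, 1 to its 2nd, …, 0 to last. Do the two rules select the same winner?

Plurality first-place counts: Singh 2, Rossi 3, Petrov 2 → Rossi.
Borda totals: Singh 6, Rossi 9, Petrov 6 → Rossi.
The two rules agree on Rossi.

Yes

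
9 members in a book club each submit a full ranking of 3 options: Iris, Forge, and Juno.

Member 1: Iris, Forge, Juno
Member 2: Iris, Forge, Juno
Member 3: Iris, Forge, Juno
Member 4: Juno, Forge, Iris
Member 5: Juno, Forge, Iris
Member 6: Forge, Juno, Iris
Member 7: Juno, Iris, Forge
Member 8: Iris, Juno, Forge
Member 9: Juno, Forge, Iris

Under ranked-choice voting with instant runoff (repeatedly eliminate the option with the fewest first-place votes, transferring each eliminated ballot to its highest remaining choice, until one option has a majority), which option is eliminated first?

Forge

Round 1: Iris 4, Juno 4, Forge 1. Forge has the fewest and is eliminated.
Round 2: Juno 5, Iris 4. Juno has a majority.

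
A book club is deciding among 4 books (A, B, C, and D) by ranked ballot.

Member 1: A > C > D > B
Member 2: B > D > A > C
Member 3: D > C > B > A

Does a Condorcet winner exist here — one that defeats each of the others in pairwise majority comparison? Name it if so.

D

Head-to-head results (3 voters total):
A vs B: B wins 2–1.
A vs C: A wins 2–1.
A vs D: D wins 2–1.
B vs C: C wins 2–1.
B vs D: D wins 2–1.
C vs D: D wins 2–1.
D beats each rival — A (2–1), B (2–1), C (2–1) — so D is the Condorcet winner.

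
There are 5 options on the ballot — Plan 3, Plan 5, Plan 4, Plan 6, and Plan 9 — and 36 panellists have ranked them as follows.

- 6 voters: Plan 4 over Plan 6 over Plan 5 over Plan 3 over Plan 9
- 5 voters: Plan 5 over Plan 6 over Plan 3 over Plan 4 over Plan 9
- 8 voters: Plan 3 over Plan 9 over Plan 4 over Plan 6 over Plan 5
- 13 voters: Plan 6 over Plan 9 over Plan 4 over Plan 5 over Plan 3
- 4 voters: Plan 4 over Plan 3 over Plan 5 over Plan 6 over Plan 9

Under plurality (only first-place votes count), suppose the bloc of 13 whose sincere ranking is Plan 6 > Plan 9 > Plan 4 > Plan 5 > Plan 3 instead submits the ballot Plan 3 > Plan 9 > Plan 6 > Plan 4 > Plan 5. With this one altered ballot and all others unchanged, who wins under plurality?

First-place totals with the altered ballot: Plan 3 21, Plan 5 5, Plan 4 10, Plan 6 0, Plan 9 0.
The switch changes the winner from Plan 6 to Plan 3.

Plan 3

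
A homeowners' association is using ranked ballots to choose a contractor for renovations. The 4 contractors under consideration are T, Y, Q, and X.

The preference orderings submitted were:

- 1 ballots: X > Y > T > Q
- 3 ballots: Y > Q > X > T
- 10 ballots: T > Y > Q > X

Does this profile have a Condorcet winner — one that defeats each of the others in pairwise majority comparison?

Head-to-head results (14 voters total):
T vs Y: T wins 10–4.
T vs Q: T wins 11–3.
T vs X: T wins 10–4.
Y vs Q: Y wins 14–0.
Y vs X: Y wins 13–1.
Q vs X: Q wins 13–1.
T beats each rival — Y (10–4), Q (11–3), X (10–4) — so T is the Condorcet winner.

Yes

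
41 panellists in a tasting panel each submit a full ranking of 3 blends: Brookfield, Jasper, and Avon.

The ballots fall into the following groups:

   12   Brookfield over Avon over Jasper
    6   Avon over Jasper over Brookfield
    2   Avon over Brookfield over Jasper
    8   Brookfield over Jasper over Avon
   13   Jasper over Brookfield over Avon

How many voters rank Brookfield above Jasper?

Ballots ranking Brookfield above Jasper: 12+2+8 = 22.
Ballots ranking Jasper above Brookfield: 6+13 = 19.
So 22 of 41 voters prefer Brookfield to Jasper.

22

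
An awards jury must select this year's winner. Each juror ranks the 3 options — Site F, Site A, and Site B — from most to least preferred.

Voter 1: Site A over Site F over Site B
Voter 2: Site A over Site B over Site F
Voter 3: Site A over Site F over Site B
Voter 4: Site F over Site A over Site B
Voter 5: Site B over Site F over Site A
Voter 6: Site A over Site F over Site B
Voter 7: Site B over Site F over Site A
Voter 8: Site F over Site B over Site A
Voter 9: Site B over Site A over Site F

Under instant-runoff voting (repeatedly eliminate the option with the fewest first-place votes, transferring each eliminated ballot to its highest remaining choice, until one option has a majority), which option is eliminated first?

Site F

Round 1: Site A 4, Site B 3, Site F 2. Site F has the fewest and is eliminated.
Round 2: Site A 5, Site B 4. Site A has a majority.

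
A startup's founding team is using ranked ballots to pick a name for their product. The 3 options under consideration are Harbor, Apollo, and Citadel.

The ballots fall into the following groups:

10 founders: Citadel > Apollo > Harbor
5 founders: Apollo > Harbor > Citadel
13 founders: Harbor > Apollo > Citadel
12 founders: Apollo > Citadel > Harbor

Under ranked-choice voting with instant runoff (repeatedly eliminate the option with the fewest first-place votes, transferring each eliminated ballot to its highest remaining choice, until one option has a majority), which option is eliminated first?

Citadel

Round 1: Apollo 17, Harbor 13, Citadel 10. Citadel has the fewest and is eliminated.
Round 2: Apollo 27, Harbor 13. Apollo has a majority.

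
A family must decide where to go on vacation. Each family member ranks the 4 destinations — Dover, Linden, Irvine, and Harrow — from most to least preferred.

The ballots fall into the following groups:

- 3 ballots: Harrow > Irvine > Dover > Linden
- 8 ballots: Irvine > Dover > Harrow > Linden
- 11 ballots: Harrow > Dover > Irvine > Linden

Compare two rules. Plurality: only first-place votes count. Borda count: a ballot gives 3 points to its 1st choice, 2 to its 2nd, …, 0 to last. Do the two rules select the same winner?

Plurality first-place counts: Dover 0, Linden 0, Irvine 8, Harrow 14 → Harrow.
Borda totals: Dover 41, Linden 0, Irvine 41, Harrow 50 → Harrow.
The two rules agree on Harrow.

Yes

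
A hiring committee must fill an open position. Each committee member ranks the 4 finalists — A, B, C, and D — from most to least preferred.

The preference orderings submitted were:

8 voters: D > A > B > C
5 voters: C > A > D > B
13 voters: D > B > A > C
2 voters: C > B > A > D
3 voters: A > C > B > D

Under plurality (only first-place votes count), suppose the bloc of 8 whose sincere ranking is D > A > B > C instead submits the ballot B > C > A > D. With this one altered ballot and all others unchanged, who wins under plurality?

First-place totals with the altered ballot: A 3, B 8, C 7, D 13.
The winner is unchanged: still D.

D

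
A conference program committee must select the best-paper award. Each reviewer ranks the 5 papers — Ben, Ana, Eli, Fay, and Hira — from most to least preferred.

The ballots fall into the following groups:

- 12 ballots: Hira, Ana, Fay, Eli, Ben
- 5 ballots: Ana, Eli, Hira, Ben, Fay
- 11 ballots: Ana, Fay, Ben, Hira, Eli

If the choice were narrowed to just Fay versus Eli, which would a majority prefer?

Fay

Ballots ranking Fay above Eli: 12+11 = 23.
Ballots ranking Eli above Fay: 5.
Fay wins the head-to-head, 23–5.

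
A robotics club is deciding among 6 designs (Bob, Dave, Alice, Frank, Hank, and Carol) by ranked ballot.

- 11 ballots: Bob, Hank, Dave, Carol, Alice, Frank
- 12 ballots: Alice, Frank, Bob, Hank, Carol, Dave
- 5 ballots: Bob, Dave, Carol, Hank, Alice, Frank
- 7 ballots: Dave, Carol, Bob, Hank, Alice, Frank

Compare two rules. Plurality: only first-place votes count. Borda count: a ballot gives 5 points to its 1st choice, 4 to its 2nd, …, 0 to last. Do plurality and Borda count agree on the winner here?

Yes

Plurality first-place counts: Bob 16, Dave 7, Alice 12, Frank 0, Hank 0, Carol 0 → Bob.
Borda totals: Bob 137, Dave 88, Alice 83, Frank 48, Hank 92, Carol 77 → Bob.
The two rules agree on Bob.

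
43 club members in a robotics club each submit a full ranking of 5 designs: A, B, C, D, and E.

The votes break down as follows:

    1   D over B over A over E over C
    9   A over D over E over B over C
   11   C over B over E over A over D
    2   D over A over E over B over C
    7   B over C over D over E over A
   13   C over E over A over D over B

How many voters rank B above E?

Ballots ranking B above E: 1+11+7 = 19.
Ballots ranking E above B: 9+2+13 = 24.
So 19 of 43 voters prefer B to E.

19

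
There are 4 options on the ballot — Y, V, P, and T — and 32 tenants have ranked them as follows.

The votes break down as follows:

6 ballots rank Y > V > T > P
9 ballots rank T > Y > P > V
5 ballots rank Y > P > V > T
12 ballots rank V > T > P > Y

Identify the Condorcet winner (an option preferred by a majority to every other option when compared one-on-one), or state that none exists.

Head-to-head results (32 voters total):
Y vs V: Y wins 20–12.
Y vs P: Y wins 20–12.
Y vs T: T wins 21–11.
V vs P: V wins 18–14.
V vs T: V wins 23–9.
P vs T: T wins 27–5.
No candidate beats all others: Y beats V beats T beats Y, a majority cycle.

There is no Condorcet winner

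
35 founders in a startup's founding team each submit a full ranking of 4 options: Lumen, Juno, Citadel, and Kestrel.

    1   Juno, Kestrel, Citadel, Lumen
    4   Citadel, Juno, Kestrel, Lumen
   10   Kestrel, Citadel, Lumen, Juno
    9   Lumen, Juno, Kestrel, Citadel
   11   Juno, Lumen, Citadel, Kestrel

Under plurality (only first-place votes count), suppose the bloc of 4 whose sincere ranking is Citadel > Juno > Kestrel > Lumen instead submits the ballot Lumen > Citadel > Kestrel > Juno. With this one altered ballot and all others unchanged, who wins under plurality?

Lumen

First-place totals with the altered ballot: Lumen 13, Juno 12, Citadel 0, Kestrel 10.
The switch changes the winner from Juno to Lumen.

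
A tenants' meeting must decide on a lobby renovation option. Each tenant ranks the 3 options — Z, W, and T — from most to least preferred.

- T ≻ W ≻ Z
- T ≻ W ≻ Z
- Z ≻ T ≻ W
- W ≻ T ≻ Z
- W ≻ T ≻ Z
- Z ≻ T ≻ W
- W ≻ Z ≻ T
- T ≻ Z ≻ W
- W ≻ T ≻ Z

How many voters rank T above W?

Ballots ranking T above W: 5.
Ballots ranking W above T: 4.
So 5 of 9 voters prefer T to W.

5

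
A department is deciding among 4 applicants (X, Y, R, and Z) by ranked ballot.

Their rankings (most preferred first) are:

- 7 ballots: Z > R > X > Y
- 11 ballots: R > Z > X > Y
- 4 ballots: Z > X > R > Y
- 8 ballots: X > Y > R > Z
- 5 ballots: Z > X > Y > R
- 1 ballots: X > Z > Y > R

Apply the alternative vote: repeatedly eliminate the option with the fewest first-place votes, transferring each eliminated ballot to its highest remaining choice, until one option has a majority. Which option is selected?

R

Round 1: Z 16, R 11, X 9, Y 0. Y has the fewest and is eliminated.
Round 2: Z 16, R 11, X 9. X has the fewest and is eliminated.
Round 3: R 19, Z 17. R has a majority.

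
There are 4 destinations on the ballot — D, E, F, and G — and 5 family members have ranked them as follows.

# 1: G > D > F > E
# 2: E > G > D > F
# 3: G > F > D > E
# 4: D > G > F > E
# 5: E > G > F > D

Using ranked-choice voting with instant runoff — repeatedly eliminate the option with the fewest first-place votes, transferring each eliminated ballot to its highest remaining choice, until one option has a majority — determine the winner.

Round 1: E 2, G 2, D 1, F 0. F has the fewest and is eliminated.
Round 2: E 2, G 2, D 1. D has the fewest and is eliminated.
Round 3: G 3, E 2. G has a majority.

G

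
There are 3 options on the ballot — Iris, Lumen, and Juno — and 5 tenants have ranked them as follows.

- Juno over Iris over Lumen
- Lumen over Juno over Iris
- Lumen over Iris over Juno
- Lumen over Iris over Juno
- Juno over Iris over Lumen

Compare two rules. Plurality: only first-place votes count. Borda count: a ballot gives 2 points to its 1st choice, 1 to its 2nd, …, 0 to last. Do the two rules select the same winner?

Plurality first-place counts: Iris 0, Lumen 3, Juno 2 → Lumen.
Borda totals: Iris 4, Lumen 6, Juno 5 → Lumen.
The two rules agree on Lumen.

Yes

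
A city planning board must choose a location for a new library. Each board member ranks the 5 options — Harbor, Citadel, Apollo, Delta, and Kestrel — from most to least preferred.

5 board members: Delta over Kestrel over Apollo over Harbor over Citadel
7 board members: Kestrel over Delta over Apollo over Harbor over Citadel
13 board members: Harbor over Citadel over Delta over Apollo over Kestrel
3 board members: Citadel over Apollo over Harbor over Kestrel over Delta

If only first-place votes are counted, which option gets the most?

First-place vote totals:
  Harbor: 13
  Citadel: 3
  Apollo: 0
  Delta: 5
  Kestrel: 7
Harbor has the most first-place votes.

Harbor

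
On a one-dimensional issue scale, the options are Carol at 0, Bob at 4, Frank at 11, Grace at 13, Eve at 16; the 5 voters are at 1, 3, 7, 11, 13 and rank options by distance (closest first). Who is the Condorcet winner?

Bob

With single-peaked preferences on a line, the Condorcet winner is the candidate closest to the median voter.
The median voter (position 7) is closest to Bob at 4.
Check: Bob vs Carol — voters closer to Bob: 4 of 5.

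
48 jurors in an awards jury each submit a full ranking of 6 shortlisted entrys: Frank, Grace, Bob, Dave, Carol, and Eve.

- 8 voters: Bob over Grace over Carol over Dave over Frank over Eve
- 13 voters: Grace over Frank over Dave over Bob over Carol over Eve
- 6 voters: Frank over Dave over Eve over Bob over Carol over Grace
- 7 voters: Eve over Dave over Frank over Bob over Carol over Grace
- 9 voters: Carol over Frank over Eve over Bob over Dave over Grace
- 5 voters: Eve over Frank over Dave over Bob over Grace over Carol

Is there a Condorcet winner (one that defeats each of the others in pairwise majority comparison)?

Yes

Head-to-head results (48 voters total):
Frank vs Grace: Frank wins 27–21.
Frank vs Bob: Frank wins 40–8.
Frank vs Dave: Frank wins 33–15.
Frank vs Carol: Frank wins 31–17.
Frank vs Eve: Frank wins 36–12.
Grace vs Bob: Bob wins 35–13.
Grace vs Dave: Dave wins 27–21.
Grace vs Carol: Grace wins 26–22.
Grace vs Eve: Eve wins 27–21.
Bob vs Dave: Dave wins 31–17.
Bob vs Carol: Bob wins 39–9.
Bob vs Eve: Eve wins 27–21.
Dave vs Carol: Dave wins 31–17.
Dave vs Eve: Dave wins 27–21.
Carol vs Eve: Carol wins 30–18.
Frank beats each rival — Grace (27–21), Bob (40–8), Dave (33–15), Carol (31–17), Eve (36–12) — so Frank is the Condorcet winner.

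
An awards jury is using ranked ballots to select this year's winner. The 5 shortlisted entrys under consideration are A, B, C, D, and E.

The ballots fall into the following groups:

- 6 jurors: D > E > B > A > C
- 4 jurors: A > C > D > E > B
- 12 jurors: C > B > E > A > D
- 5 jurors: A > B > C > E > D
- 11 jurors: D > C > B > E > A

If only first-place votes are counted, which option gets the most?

D

First-place vote totals:
  A: 9
  B: 0
  C: 12
  D: 17
  E: 0
D has the most first-place votes.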